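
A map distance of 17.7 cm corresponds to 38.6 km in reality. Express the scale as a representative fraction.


ground = 38.6 km = 3860000 cm; RF denominator = ground / map = 3860000 / 17.7 ≈ 218079; RF = 1:218079

1:218079


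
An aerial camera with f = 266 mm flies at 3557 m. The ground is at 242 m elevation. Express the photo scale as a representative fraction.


scale = f / (H - h) = 266 mm / 3315 m = 266 / 3315000 = 1:12462

1:12462


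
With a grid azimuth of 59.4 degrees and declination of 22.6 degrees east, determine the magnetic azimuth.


magnetic azimuth = grid azimuth - declination (east +ve)
mag_az = 59.4 - 22.6 = 36.8 degrees

36.8 degrees


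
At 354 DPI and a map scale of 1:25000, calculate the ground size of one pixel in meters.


pixel_cm = 2.54 / 354 ≈ 0.007175 cm
ground = pixel_cm * 25000 / 100 = 2.54 * 25000 / (354 * 100) = 63500 / 35400 ≈ 1.79 m

1.79 m


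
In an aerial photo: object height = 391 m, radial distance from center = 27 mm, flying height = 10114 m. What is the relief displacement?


d = h * r / H = 391 * 27 / 10114 = 1.04 mm

1.04 mm


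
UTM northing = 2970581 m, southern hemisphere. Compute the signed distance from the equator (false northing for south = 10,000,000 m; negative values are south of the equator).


For southern: actual = 2970581 - 10000000 = -7029419 m

-7029419 m


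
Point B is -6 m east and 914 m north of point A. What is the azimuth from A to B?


az = atan2(-6, 914) = -0.4 deg
adjusted to 0-360: 359.6 degrees

359.6 degrees


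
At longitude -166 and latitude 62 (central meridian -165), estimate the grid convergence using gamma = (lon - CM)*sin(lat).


gamma = (-166 - -165) * sin(62) = -1 * 0.882948 = -0.883 degrees

-0.883 degrees


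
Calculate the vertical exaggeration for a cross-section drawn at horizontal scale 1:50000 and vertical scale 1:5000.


VE = horizontal_scale / vertical_scale = 50000 / 5000 = 10.0

10.0x


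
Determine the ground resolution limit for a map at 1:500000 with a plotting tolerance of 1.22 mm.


ground = 1.22 mm * 500000 / 1000 = 610.0 m

610.0 m


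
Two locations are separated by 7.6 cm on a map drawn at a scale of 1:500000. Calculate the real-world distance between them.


ground = 7.6 cm * 500000 / 100 = 38000.0 m = 38.0 km

38.0 km


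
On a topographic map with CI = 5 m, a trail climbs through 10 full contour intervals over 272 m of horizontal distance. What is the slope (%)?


elevation change = 10 * 5 = 50 m
slope = 50 / 272 * 100 = 18.4%

18.4%


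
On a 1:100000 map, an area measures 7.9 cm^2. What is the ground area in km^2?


ground_area = 7.9 * (100000/100)^2 = 7900000.0 m^2 = 7.9 km^2

7.9 km^2


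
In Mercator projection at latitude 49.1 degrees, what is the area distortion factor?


area_distortion = 1/cos^2(49.1) = 2.333

2.333


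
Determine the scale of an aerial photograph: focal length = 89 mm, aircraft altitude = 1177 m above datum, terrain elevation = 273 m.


scale = f / (H - h) = 89 mm / 904 m = 89 / 904000 = 1:10157

1:10157


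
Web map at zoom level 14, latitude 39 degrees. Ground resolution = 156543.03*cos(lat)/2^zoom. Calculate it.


res = 156543.03 * cos(39) / 2^14 = 156543.03 * 0.77714596 / 16384 = 7.43 m/pixel

7.43 m/pixel


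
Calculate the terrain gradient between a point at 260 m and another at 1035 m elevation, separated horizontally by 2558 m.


gradient = (1035 - 260) / 2558 = 775 / 2558 = 0.303

0.303


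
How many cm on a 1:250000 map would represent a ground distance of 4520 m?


map_cm = 4520 * 100 / 250000 = 1.808 cm ≈ 1.81 cm

1.81 cm


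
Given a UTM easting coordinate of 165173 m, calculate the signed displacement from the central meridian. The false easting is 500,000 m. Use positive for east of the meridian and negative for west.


displacement = 165173 - 500000 = -334827 m

-334827 m


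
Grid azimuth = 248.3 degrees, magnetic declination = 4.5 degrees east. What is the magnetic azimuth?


magnetic azimuth = grid azimuth - declination (east +ve)
mag_az = 248.3 - 4.5 = 243.8 degrees

243.8 degrees


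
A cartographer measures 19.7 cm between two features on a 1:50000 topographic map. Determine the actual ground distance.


ground = 19.7 cm * 50000 / 100 = 9850.0 m = 9.85 km

9.85 km


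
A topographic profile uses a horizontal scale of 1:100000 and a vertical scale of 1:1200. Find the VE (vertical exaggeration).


VE = horizontal_scale / vertical_scale = 100000 / 1200 ≈ 83.3

83.3x


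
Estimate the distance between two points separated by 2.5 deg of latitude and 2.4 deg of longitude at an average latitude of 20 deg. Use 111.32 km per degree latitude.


dlat_km = 2.5 * 111.32 = 278.3
dlon_km = 2.4 * 111.32 * cos(20) ≈ 251.056
dist = sqrt(278.3^2 + 251.056^2) ≈ 374.8 km

374.8 km


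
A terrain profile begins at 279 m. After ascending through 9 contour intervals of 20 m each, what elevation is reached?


elevation = 279 + 9 * 20 = 459 m

459 m


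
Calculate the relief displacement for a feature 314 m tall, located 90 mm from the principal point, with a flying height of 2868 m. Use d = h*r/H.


d = h * r / H = 314 * 90 / 2868 = 9.85 mm

9.85 mm


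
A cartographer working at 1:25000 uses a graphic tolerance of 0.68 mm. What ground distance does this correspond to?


ground = 0.68 mm * 25000 / 1000 = 17.0 m

17.0 m


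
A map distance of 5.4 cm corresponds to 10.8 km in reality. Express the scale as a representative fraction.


ground = 10.8 km = 1080000 cm; RF denominator = ground / map = 1080000 / 5.4 = 200000; RF = 1:200000

1:200000


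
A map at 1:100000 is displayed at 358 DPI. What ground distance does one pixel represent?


pixel_cm = 2.54 / 358 ≈ 0.007095 cm
ground = pixel_cm * 100000 / 100 = 2.54 * 100000 / (358 * 100) = 254000 / 35800 ≈ 7.09 m

7.09 m


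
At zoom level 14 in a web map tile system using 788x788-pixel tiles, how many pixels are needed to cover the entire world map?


tiles per axis = 2^14 = 16384
total tiles = 16384^2 = 268435456
pixels per axis = 16384 * 788 = 12910592
total pixels = 12910592^2 = 166683385790464

166683385790464 pixels


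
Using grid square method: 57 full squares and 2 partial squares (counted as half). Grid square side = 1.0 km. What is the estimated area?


effective squares = 57 + 2 * 0.5 = 58.0
area = 58.0 * 1.0 = 58.0 km^2

58.0 km^2


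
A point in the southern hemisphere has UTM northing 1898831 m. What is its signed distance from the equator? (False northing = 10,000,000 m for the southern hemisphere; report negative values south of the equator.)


For southern: actual = 1898831 - 10000000 = -8101169 m

-8101169 m


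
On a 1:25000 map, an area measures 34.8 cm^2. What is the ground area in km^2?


ground_area = 34.8 * (25000/100)^2 = 2175000.0 m^2 = 2.175 km^2

2.175 km^2


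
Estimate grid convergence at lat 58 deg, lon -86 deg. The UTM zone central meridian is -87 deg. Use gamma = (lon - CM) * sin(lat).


gamma = (-86 - -87) * sin(58) = 1 * 0.848048 = 0.848 degrees

0.848 degrees


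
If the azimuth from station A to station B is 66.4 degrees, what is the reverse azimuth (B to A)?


back azimuth = (66.4 + 180) mod 360 = 246.4 degrees

246.4 degrees


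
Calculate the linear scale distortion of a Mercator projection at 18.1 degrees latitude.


SF = 1 / cos(18.1) = 1 / 0.950516 = 1.052

1.052


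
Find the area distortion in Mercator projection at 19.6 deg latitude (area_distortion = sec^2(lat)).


area_distortion = 1/cos^2(19.6) = 1.127

1.127


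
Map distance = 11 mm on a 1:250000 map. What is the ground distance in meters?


ground = 11 mm * 250000 / 1000 = 2750.0 m

2750.0 m


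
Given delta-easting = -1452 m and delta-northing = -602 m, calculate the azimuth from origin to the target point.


az = atan2(-1452, -602) = -112.5 deg
adjusted to 0-360: 247.5 degrees

247.5 degrees


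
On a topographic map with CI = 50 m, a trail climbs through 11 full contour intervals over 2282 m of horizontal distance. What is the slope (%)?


elevation change = 11 * 50 = 550 m
slope = 550 / 2282 * 100 = 24.1%

24.1%


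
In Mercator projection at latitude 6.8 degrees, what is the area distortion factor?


area_distortion = 1/cos^2(6.8) = 1.014

1.014


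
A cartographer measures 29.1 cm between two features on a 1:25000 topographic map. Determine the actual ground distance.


ground = 29.1 cm * 25000 / 100 = 7275.0 m = 7.275 km

7.275 km


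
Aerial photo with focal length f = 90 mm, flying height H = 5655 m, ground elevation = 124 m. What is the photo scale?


scale = f / (H - h) = 90 mm / 5531 m = 90 / 5531000 = 1:61456

1:61456


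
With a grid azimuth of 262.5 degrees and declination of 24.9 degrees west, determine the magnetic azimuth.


magnetic azimuth = grid azimuth - declination (east +ve)
mag_az = 262.5 - -24.9 = 287.4 degrees

287.4 degrees


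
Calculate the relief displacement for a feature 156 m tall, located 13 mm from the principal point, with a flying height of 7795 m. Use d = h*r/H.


d = h * r / H = 156 * 13 / 7795 = 0.26 mm

0.26 mm


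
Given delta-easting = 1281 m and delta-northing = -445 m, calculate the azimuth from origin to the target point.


az = atan2(1281, -445) = 109.2 deg
adjusted to 0-360: 109.2 degrees

109.2 degrees


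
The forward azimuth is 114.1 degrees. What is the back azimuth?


back azimuth = (114.1 + 180) mod 360 = 294.1 degrees

294.1 degrees


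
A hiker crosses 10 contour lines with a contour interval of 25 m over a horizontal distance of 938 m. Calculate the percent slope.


elevation change = 10 * 25 = 250 m
slope = 250 / 938 * 100 = 26.7%

26.7%


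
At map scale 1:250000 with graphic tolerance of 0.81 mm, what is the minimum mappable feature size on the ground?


ground = 0.81 mm * 250000 / 1000 = 202.5 m

202.5 m


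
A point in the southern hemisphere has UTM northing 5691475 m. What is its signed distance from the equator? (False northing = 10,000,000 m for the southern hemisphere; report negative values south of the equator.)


For southern: actual = 5691475 - 10000000 = -4308525 m

-4308525 m


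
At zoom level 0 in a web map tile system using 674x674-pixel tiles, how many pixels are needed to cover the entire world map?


tiles per axis = 2^0 = 1
total tiles = 1^2 = 1
pixels per axis = 1 * 674 = 674
total pixels = 674^2 = 454276

454276 pixels


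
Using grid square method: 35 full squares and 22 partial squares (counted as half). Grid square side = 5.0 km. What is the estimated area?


effective squares = 35 + 22 * 0.5 = 46.0
area = 46.0 * 25.0 = 1150.0 km^2

1150.0 km^2


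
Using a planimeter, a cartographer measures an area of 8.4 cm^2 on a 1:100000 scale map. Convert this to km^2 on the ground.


ground_area = 8.4 * (100000/100)^2 = 8400000.0 m^2 = 8.4 km^2

8.4 km^2


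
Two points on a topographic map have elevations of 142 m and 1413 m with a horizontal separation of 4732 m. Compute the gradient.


gradient = (1413 - 142) / 4732 = 1271 / 4732 = 0.2686

0.2686


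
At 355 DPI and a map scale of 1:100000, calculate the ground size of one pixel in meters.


pixel_cm = 2.54 / 355 ≈ 0.007155 cm
ground = pixel_cm * 100000 / 100 = 2.54 * 100000 / (355 * 100) = 254000 / 35500 ≈ 7.15 m

7.15 m


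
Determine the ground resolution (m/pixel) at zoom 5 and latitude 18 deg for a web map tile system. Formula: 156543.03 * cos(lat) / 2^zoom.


res = 156543.03 * cos(18) / 2^5 = 156543.03 * 0.95105652 / 32 = 4652.54 m/pixel

4652.54 m/pixel


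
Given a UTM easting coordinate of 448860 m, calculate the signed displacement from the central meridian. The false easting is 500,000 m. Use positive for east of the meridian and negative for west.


displacement = 448860 - 500000 = -51140 m

-51140 m


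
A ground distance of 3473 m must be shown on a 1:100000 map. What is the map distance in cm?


map_cm = 3473 * 100 / 100000 = 3.473 cm ≈ 3.47 cm

3.47 cm


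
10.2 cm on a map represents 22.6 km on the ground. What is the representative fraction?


ground = 22.6 km = 2260000 cm; RF denominator = ground / map = 2260000 / 10.2 ≈ 221569; RF = 1:221569

1:221569


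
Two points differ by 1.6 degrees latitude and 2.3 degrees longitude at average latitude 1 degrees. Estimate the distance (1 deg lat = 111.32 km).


dlat_km = 1.6 * 111.32 = 178.112
dlon_km = 2.3 * 111.32 * cos(1) ≈ 255.997
dist = sqrt(178.112^2 + 255.997^2) ≈ 311.9 km

311.9 km


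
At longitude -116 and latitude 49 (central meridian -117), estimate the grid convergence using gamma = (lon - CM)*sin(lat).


gamma = (-116 - -117) * sin(49) = 1 * 0.75471 = 0.755 degrees

0.755 degrees


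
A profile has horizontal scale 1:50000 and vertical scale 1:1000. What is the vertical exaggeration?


VE = horizontal_scale / vertical_scale = 50000 / 1000 = 50.0

50.0x


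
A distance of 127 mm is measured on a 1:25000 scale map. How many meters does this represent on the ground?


ground = 127 mm * 25000 / 1000 = 3175.0 m

3175.0 m


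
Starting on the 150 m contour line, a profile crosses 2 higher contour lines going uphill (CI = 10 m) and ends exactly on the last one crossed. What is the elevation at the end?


elevation = 150 + 2 * 10 = 170 m

170 m


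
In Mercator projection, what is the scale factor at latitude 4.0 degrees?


SF = 1 / cos(4.0) = 1 / 0.997564 = 1.002

1.002


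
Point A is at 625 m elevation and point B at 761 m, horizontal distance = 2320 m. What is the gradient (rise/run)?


gradient = (761 - 625) / 2320 = 136 / 2320 = 0.0586

0.0586


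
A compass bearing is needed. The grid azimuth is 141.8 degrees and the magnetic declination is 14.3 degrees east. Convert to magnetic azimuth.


magnetic azimuth = grid azimuth - declination (east +ve)
mag_az = 141.8 - 14.3 = 127.5 degrees

127.5 degrees


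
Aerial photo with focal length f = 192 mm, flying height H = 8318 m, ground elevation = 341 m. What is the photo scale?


scale = f / (H - h) = 192 mm / 7977 m = 192 / 7977000 = 1:41547

1:41547


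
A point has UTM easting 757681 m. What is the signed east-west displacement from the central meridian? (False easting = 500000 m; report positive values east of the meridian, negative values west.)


displacement = 757681 - 500000 = 257681 m

257681 m


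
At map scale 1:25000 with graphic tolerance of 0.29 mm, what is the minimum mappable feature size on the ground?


ground = 0.29 mm * 25000 / 1000 = 7.25 m

7.25 m


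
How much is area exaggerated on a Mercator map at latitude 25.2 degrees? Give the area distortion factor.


area_distortion = 1/cos^2(25.2) = 1.221

1.221


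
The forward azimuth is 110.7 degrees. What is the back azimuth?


back azimuth = (110.7 + 180) mod 360 = 290.7 degrees

290.7 degrees


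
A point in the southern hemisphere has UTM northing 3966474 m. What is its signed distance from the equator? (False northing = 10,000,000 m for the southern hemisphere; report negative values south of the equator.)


For southern: actual = 3966474 - 10000000 = -6033526 m

-6033526 m


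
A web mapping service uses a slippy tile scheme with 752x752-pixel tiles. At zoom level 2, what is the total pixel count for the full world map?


tiles per axis = 2^2 = 4
total tiles = 4^2 = 16
pixels per axis = 4 * 752 = 3008
total pixels = 3008^2 = 9048064

9048064 pixels


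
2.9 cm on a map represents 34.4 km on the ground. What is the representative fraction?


ground = 34.4 km = 3440000 cm; RF denominator = ground / map = 3440000 / 2.9 ≈ 1186207; RF = 1:1186207

1:1186207


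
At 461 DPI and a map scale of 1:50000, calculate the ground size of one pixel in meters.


pixel_cm = 2.54 / 461 ≈ 0.00551 cm
ground = pixel_cm * 50000 / 100 = 2.54 * 50000 / (461 * 100) = 127000 / 46100 ≈ 2.75 m

2.75 m


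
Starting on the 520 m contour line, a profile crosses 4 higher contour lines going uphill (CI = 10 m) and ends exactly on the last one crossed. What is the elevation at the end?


elevation = 520 + 4 * 10 = 560 m

560 m


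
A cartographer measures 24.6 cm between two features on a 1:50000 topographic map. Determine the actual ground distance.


ground = 24.6 cm * 50000 / 100 = 12300.0 m = 12.3 km

12.3 km


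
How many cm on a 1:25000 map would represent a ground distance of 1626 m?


map_cm = 1626 * 100 / 25000 = 6.504 cm ≈ 6.5 cm

6.5 cm


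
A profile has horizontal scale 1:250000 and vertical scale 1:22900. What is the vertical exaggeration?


VE = horizontal_scale / vertical_scale = 250000 / 22900 ≈ 10.9

10.9x


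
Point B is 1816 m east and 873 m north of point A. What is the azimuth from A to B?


az = atan2(1816, 873) = 64.3 deg
adjusted to 0-360: 64.3 degrees

64.3 degrees


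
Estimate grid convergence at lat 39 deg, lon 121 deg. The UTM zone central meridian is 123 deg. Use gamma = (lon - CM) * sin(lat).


gamma = (121 - 123) * sin(39) = -2 * 0.62932 = -1.259 degrees

-1.259 degrees


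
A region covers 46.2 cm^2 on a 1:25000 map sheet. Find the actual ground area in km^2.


ground_area = 46.2 * (25000/100)^2 = 2887500.0 m^2 = 2.8875 km^2 ≈ 2.888 km^2

2.888 km^2


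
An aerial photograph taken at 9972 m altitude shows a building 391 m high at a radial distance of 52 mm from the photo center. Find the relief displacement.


d = h * r / H = 391 * 52 / 9972 = 2.04 mm

2.04 mm


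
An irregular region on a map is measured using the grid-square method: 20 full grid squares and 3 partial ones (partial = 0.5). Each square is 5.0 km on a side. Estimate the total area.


effective squares = 20 + 3 * 0.5 = 21.5
area = 21.5 * 25.0 = 537.5 km^2

537.5 km^2


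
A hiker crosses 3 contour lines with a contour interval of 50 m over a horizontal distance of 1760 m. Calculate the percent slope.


elevation change = 3 * 50 = 150 m
slope = 150 / 1760 * 100 = 8.5%

8.5%


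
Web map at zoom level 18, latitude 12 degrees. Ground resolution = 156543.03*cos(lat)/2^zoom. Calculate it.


res = 156543.03 * cos(12) / 2^18 = 156543.03 * 0.9781476 / 262144 = 0.58 m/pixel

0.58 m/pixel


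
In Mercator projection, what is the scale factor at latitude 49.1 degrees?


SF = 1 / cos(49.1) = 1 / 0.654741 = 1.527

1.527


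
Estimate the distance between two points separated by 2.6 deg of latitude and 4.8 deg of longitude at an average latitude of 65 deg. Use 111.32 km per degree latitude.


dlat_km = 2.6 * 111.32 = 289.432
dlon_km = 4.8 * 111.32 * cos(65) ≈ 225.82
dist = sqrt(289.432^2 + 225.82^2) ≈ 367.1 km

367.1 km


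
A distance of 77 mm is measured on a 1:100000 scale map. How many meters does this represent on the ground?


ground = 77 mm * 100000 / 1000 = 7700.0 m

7700.0 m


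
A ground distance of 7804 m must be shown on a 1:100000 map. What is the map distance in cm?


map_cm = 7804 * 100 / 100000 = 7.804 cm ≈ 7.8 cm

7.8 cm


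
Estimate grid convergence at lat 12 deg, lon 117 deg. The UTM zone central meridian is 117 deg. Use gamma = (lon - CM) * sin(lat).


gamma = (117 - 117) * sin(12) = 0 * 0.207912 = 0.0 degrees

0.0 degrees


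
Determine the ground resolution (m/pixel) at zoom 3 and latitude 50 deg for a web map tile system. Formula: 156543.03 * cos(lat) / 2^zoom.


res = 156543.03 * cos(50) / 2^3 = 156543.03 * 0.64278761 / 8 = 12577.99 m/pixel

12577.99 m/pixel


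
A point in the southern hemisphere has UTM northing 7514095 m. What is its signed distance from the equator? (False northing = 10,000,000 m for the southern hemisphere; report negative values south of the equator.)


For southern: actual = 7514095 - 10000000 = -2485905 m

-2485905 m


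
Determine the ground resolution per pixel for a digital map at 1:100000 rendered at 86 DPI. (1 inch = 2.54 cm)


pixel_cm = 2.54 / 86 ≈ 0.029535 cm
ground = pixel_cm * 100000 / 100 = 2.54 * 100000 / (86 * 100) = 254000 / 8600 ≈ 29.53 m

29.53 m


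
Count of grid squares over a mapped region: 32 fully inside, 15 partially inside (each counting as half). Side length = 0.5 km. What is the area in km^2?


effective squares = 32 + 15 * 0.5 = 39.5
area = 39.5 * 0.25 = 9.875 km^2

9.875 km^2


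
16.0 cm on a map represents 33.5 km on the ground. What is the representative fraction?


ground = 33.5 km = 3350000 cm; RF denominator = ground / map = 3350000 / 16.0 = 209375; RF = 1:209375

1:209375


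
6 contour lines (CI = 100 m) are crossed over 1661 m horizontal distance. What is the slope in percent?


elevation change = 6 * 100 = 600 m
slope = 600 / 1661 * 100 = 36.1%

36.1%


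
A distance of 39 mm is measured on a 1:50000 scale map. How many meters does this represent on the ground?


ground = 39 mm * 50000 / 1000 = 1950.0 m

1950.0 m


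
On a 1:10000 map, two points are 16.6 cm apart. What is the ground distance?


ground = 16.6 cm * 10000 / 100 = 1660.0 m = 1.66 km

1.66 km


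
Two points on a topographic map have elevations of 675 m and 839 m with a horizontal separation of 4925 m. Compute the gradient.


gradient = (839 - 675) / 4925 = 164 / 4925 = 0.0333

0.0333


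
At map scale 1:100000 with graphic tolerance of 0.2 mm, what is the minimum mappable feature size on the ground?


ground = 0.2 mm * 100000 / 1000 = 20.0 m

20.0 m


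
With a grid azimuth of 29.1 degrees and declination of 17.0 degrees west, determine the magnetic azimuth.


magnetic azimuth = grid azimuth - declination (east +ve)
mag_az = 29.1 - -17.0 = 46.1 degrees

46.1 degrees


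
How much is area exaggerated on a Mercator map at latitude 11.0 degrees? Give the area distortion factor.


area_distortion = 1/cos^2(11.0) = 1.038

1.038


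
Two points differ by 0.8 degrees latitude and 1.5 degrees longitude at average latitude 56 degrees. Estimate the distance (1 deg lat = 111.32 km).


dlat_km = 0.8 * 111.32 = 89.056
dlon_km = 1.5 * 111.32 * cos(56) ≈ 93.374
dist = sqrt(89.056^2 + 93.374^2) ≈ 129.0 km

129.0 km


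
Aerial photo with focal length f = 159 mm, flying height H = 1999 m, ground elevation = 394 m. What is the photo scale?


scale = f / (H - h) = 159 mm / 1605 m = 159 / 1605000 = 1:10094

1:10094


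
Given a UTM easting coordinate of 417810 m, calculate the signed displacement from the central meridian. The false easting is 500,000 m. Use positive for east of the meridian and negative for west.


displacement = 417810 - 500000 = -82190 m

-82190 m


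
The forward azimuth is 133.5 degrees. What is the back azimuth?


back azimuth = (133.5 + 180) mod 360 = 313.5 degrees

313.5 degrees


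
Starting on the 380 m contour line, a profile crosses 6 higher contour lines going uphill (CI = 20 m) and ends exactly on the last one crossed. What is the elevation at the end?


elevation = 380 + 6 * 20 = 500 m

500 m


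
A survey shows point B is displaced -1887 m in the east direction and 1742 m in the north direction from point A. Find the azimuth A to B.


az = atan2(-1887, 1742) = -47.3 deg
adjusted to 0-360: 312.7 degrees

312.7 degrees


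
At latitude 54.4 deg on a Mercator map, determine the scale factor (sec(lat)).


SF = 1 / cos(54.4) = 1 / 0.582123 = 1.718

1.718


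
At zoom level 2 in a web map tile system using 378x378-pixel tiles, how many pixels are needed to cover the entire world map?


tiles per axis = 2^2 = 4
total tiles = 4^2 = 16
pixels per axis = 4 * 378 = 1512
total pixels = 1512^2 = 2286144

2286144 pixels


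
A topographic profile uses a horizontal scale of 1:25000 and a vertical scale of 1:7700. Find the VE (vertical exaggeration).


VE = horizontal_scale / vertical_scale = 25000 / 7700 ≈ 3.2

3.2x


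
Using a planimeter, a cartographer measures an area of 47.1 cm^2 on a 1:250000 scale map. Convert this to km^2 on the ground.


ground_area = 47.1 * (250000/100)^2 = 294375000.0 m^2 = 294.375 km^2

294.375 km^2


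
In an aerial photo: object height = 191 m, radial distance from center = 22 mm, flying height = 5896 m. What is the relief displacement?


d = h * r / H = 191 * 22 / 5896 = 0.71 mm

0.71 mm


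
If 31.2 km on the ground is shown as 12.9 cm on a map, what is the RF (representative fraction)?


ground = 31.2 km = 3120000 cm; RF denominator = ground / map = 3120000 / 12.9 ≈ 241860; RF = 1:241860

1:241860


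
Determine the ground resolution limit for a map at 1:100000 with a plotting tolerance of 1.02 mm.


ground = 1.02 mm * 100000 / 1000 = 102.0 m

102.0 m


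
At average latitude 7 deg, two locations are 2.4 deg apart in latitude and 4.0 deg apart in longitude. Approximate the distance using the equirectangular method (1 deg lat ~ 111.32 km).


dlat_km = 2.4 * 111.32 = 267.168
dlon_km = 4.0 * 111.32 * cos(7) ≈ 441.961
dist = sqrt(267.168^2 + 441.961^2) ≈ 516.4 km

516.4 km


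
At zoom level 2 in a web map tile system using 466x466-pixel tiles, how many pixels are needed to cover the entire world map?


tiles per axis = 2^2 = 4
total tiles = 4^2 = 16
pixels per axis = 4 * 466 = 1864
total pixels = 1864^2 = 3474496

3474496 pixels


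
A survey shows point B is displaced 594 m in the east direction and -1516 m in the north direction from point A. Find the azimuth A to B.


az = atan2(594, -1516) = 158.6 deg
adjusted to 0-360: 158.6 degrees

158.6 degrees


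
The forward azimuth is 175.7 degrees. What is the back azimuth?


back azimuth = (175.7 + 180) mod 360 = 355.7 degrees

355.7 degrees


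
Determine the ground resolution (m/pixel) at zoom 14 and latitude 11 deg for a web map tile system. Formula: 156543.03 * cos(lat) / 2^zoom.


res = 156543.03 * cos(11) / 2^14 = 156543.03 * 0.98162718 / 16384 = 9.38 m/pixel

9.38 m/pixel


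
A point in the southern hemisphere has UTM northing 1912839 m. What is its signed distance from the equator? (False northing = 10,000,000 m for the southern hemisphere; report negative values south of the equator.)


For southern: actual = 1912839 - 10000000 = -8087161 m

-8087161 m


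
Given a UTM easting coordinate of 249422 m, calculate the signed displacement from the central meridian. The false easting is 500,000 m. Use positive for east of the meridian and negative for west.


displacement = 249422 - 500000 = -250578 m

-250578 m


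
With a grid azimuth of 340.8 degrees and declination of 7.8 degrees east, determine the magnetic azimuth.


magnetic azimuth = grid azimuth - declination (east +ve)
mag_az = 340.8 - 7.8 = 333.0 degrees

333.0 degrees


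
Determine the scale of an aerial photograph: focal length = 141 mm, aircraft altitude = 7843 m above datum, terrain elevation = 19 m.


scale = f / (H - h) = 141 mm / 7824 m = 141 / 7824000 = 1:55489

1:55489


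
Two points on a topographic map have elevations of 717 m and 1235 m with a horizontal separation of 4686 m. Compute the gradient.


gradient = (1235 - 717) / 4686 = 518 / 4686 = 0.1105

0.1105


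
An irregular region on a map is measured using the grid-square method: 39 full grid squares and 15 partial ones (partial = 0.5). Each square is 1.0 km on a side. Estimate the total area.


effective squares = 39 + 15 * 0.5 = 46.5
area = 46.5 * 1.0 = 46.5 km^2

46.5 km^2


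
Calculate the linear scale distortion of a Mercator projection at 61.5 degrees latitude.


SF = 1 / cos(61.5) = 1 / 0.477159 = 2.096

2.096


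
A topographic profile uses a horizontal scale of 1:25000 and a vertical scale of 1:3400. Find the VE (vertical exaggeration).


VE = horizontal_scale / vertical_scale = 25000 / 3400 ≈ 7.4

7.4x


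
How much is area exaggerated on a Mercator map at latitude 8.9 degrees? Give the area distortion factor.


area_distortion = 1/cos^2(8.9) = 1.025

1.025


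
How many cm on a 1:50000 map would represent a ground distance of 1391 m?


map_cm = 1391 * 100 / 50000 = 2.782 cm ≈ 2.78 cm

2.78 cm


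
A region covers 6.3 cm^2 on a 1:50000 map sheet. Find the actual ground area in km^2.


ground_area = 6.3 * (50000/100)^2 = 1575000.0 m^2 = 1.575 km^2

1.575 km^2


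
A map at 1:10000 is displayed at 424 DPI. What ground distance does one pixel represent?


pixel_cm = 2.54 / 424 ≈ 0.005991 cm
ground = pixel_cm * 10000 / 100 = 2.54 * 10000 / (424 * 100) = 25400 / 42400 ≈ 0.6 m

0.6 m


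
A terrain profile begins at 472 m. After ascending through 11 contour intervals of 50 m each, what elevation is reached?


elevation = 472 + 11 * 50 = 1022 m

1022 m


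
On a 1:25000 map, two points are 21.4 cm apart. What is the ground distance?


ground = 21.4 cm * 25000 / 100 = 5350.0 m = 5.35 km

5.35 km


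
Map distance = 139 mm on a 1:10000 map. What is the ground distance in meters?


ground = 139 mm * 10000 / 1000 = 1390.0 m

1390.0 m


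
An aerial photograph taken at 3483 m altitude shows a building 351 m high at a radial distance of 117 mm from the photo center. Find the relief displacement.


d = h * r / H = 351 * 117 / 3483 = 11.79 mm

11.79 mm


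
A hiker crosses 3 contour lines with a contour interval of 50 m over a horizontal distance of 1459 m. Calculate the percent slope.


elevation change = 3 * 50 = 150 m
slope = 150 / 1459 * 100 = 10.3%

10.3%


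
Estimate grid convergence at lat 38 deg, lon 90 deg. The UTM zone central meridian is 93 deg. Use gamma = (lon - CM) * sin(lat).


gamma = (90 - 93) * sin(38) = -3 * 0.615661 = -1.847 degrees

-1.847 degrees


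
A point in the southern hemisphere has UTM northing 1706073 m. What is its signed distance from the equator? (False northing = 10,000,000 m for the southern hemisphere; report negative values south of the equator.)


For southern: actual = 1706073 - 10000000 = -8293927 m

-8293927 m


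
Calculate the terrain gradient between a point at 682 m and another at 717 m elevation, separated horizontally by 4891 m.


gradient = (717 - 682) / 4891 = 35 / 4891 = 0.0072

0.0072


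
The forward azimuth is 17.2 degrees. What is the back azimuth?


back azimuth = (17.2 + 180) mod 360 = 197.2 degrees

197.2 degrees


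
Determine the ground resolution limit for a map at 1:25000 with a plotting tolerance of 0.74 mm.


ground = 0.74 mm * 25000 / 1000 = 18.5 m

18.5 m


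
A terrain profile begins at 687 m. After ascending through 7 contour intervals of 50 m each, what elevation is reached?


elevation = 687 + 7 * 50 = 1037 m

1037 m


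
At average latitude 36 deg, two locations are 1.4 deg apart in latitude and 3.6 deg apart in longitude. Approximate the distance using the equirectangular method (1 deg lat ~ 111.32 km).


dlat_km = 1.4 * 111.32 = 155.848
dlon_km = 3.6 * 111.32 * cos(36) ≈ 324.215
dist = sqrt(155.848^2 + 324.215^2) ≈ 359.7 km

359.7 km


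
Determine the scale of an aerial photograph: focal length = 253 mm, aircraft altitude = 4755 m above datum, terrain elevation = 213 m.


scale = f / (H - h) = 253 mm / 4542 m = 253 / 4542000 = 1:17953

1:17953


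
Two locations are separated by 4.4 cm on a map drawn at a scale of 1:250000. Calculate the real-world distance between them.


ground = 4.4 cm * 250000 / 100 = 11000.0 m = 11.0 km

11.0 km


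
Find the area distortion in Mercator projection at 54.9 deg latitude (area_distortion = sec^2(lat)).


area_distortion = 1/cos^2(54.9) = 3.025

3.025


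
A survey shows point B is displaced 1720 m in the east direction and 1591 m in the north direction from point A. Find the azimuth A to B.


az = atan2(1720, 1591) = 47.2 deg
adjusted to 0-360: 47.2 degrees

47.2 degrees


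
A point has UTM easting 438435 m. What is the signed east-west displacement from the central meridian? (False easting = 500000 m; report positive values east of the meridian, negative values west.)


displacement = 438435 - 500000 = -61565 m

-61565 m


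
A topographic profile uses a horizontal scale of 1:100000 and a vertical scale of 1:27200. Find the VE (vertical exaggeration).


VE = horizontal_scale / vertical_scale = 100000 / 27200 ≈ 3.7

3.7x


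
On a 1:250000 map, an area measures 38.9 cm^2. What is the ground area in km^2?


ground_area = 38.9 * (250000/100)^2 = 243125000.0 m^2 = 243.125 km^2

243.125 km^2


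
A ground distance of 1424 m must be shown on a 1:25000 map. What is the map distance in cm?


map_cm = 1424 * 100 / 25000 = 5.696 cm ≈ 5.7 cm

5.7 cm


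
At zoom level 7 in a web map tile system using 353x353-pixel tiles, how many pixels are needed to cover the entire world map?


tiles per axis = 2^7 = 128
total tiles = 128^2 = 16384
pixels per axis = 128 * 353 = 45184
total pixels = 45184^2 = 2041593856

2041593856 pixels


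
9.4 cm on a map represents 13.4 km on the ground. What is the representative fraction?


ground = 13.4 km = 1340000 cm; RF denominator = ground / map = 1340000 / 9.4 ≈ 142553; RF = 1:142553

1:142553


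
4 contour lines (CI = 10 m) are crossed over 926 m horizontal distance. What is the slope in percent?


elevation change = 4 * 10 = 40 m
slope = 40 / 926 * 100 = 4.3%

4.3%


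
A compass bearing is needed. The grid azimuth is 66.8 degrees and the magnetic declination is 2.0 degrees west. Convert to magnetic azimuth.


magnetic azimuth = grid azimuth - declination (east +ve)
mag_az = 66.8 - -2.0 = 68.8 degrees

68.8 degrees


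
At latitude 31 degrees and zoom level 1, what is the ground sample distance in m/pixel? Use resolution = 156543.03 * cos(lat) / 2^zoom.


res = 156543.03 * cos(31) / 2^1 = 156543.03 * 0.8571673 / 2 = 67091.78 m/pixel

67091.78 m/pixel


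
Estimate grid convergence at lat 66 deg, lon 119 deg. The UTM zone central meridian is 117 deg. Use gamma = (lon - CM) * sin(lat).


gamma = (119 - 117) * sin(66) = 2 * 0.913545 = 1.827 degrees

1.827 degrees


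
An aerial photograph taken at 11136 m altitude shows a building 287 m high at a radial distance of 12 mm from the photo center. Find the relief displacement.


d = h * r / H = 287 * 12 / 11136 = 0.31 mm

0.31 mm


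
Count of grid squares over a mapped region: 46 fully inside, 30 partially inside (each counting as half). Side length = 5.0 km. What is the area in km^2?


effective squares = 46 + 30 * 0.5 = 61.0
area = 61.0 * 25.0 = 1525.0 km^2

1525.0 km^2


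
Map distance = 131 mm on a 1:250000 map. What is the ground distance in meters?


ground = 131 mm * 250000 / 1000 = 32750.0 m

32750.0 m


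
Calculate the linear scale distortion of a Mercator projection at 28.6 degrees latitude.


SF = 1 / cos(28.6) = 1 / 0.877983 = 1.139

1.139


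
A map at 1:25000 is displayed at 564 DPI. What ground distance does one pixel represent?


pixel_cm = 2.54 / 564 ≈ 0.004504 cm
ground = pixel_cm * 25000 / 100 = 2.54 * 25000 / (564 * 100) = 63500 / 56400 ≈ 1.13 m

1.13 m


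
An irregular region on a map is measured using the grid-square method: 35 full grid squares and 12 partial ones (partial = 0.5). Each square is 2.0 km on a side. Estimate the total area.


effective squares = 35 + 12 * 0.5 = 41.0
area = 41.0 * 4.0 = 164.0 km^2

164.0 km^2


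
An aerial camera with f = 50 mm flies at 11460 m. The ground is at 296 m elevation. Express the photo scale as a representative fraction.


scale = f / (H - h) = 50 mm / 11164 m = 50 / 11164000 = 1:223280

1:223280


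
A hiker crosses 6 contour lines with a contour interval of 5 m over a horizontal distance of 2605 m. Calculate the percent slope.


elevation change = 6 * 5 = 30 m
slope = 30 / 2605 * 100 = 1.2%

1.2%


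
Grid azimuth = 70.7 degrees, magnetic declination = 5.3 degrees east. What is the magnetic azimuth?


magnetic azimuth = grid azimuth - declination (east +ve)
mag_az = 70.7 - 5.3 = 65.4 degrees

65.4 degrees


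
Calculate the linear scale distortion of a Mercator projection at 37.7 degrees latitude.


SF = 1 / cos(37.7) = 1 / 0.791224 = 1.264

1.264


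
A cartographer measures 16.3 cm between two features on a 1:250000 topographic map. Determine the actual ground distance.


ground = 16.3 cm * 250000 / 100 = 40750.0 m = 40.75 km

40.75 km


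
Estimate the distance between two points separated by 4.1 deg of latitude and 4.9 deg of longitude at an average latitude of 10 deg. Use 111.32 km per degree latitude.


dlat_km = 4.1 * 111.32 = 456.412
dlon_km = 4.9 * 111.32 * cos(10) ≈ 537.181
dist = sqrt(456.412^2 + 537.181^2) ≈ 704.9 km

704.9 km


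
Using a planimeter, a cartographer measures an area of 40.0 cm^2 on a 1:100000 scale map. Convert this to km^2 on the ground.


ground_area = 40.0 * (100000/100)^2 = 40000000.0 m^2 = 40.0 km^2

40.0 km^2


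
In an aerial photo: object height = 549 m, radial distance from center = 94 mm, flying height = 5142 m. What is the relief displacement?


d = h * r / H = 549 * 94 / 5142 = 10.04 mm

10.04 mm


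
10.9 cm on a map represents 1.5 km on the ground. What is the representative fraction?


ground = 1.5 km = 150000 cm; RF denominator = ground / map = 150000 / 10.9 ≈ 13761; RF = 1:13761

1:13761


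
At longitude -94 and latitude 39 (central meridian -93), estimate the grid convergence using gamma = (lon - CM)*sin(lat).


gamma = (-94 - -93) * sin(39) = -1 * 0.62932 = -0.629 degrees

-0.629 degrees


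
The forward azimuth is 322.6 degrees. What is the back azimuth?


back azimuth = (322.6 + 180) mod 360 = 142.6 degrees

142.6 degrees


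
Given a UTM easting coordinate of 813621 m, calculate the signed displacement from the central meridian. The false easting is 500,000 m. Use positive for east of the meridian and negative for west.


displacement = 813621 - 500000 = 313621 m

313621 m


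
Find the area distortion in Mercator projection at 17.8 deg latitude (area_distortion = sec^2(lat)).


area_distortion = 1/cos^2(17.8) = 1.103

1.103


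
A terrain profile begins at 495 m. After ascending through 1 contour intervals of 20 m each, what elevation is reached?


elevation = 495 + 1 * 20 = 515 m

515 m


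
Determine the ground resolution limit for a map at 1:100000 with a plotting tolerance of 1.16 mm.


ground = 1.16 mm * 100000 / 1000 = 116.0 m

116.0 m


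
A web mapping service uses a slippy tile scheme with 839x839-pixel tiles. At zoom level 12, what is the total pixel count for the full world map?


tiles per axis = 2^12 = 4096
total tiles = 4096^2 = 16777216
pixels per axis = 4096 * 839 = 3436544
total pixels = 3436544^2 = 11809834663936

11809834663936 pixels


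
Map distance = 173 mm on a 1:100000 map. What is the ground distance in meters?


ground = 173 mm * 100000 / 1000 = 17300.0 m

17300.0 m


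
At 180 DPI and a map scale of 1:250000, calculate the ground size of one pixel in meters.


pixel_cm = 2.54 / 180 ≈ 0.014111 cm
ground = pixel_cm * 250000 / 100 = 2.54 * 250000 / (180 * 100) = 635000 / 18000 ≈ 35.28 m

35.28 m


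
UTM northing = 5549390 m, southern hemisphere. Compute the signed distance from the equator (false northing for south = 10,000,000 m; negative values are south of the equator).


For southern: actual = 5549390 - 10000000 = -4450610 m

-4450610 m


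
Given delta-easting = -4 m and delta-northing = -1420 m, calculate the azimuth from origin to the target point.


az = atan2(-4, -1420) = -179.8 deg
adjusted to 0-360: 180.2 degrees

180.2 degrees


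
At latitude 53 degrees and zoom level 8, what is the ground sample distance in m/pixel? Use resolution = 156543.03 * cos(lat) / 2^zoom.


res = 156543.03 * cos(53) / 2^8 = 156543.03 * 0.60181502 / 256 = 368.01 m/pixel

368.01 m/pixel


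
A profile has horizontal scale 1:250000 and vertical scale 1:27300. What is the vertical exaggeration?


VE = horizontal_scale / vertical_scale = 250000 / 27300 ≈ 9.2

9.2x
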